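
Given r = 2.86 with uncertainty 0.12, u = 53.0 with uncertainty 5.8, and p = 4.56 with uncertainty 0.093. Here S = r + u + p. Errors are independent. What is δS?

5.80

Each term contributes (cᵢ δxᵢ)² to (δS)²:
  (δr)² = 0.0144;  (δu)² = 33.6;  (δp)² = 0.00865
δS = √(33.7) = 5.80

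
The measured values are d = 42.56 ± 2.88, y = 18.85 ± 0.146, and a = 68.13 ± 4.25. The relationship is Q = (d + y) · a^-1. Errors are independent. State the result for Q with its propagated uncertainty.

0.9014 ± 0.0704

Let u = d + y = 61.41. δu = √(δd² + δy²) = √(8.29 + 0.0213) = 2.88, so δu/u = 0.0470.
Q is then a monomial in u, a:
δQ/Q = √((δu/u)² + (-1·δa/a)²) = √(0.00221 + 0.00389) = 0.0781
Q = 0.9014, so δQ = 0.0781 × 0.9014 = 0.0704.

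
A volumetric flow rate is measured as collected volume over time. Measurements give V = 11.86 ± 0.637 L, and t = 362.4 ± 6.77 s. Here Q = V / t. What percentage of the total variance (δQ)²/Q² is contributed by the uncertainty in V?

(δQ/Q)² = (1·δV/V)² + (-1·δt/t)²
  V term: (1×0.0537)² = 0.00288
  t term: (-1×0.0187)² = 0.000349
Total = 0.00323. Share from V = 0.00288/0.00323 = 0.892.

89.2%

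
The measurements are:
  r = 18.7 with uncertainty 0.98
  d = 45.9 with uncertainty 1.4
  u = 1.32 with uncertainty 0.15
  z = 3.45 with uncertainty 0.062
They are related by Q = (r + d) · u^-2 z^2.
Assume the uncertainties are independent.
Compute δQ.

Let w = r + d = 64.6. δw = √(δr² + δd²) = √(0.960 + 1.96) = 1.71, so δw/w = 0.0265.
Q is then a monomial in w, u, z:
δQ/Q = √((δw/w)² + (-2·δu/u)² + (2·δz/z)²) = √(0.000700 + 0.0517 + 0.00129) = 0.232
Q = 441, so δQ = 0.232 × 441 = 102.

102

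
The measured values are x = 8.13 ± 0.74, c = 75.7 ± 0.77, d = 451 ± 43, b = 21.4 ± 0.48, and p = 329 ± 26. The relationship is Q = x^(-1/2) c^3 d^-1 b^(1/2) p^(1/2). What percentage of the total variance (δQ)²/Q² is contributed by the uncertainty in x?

(δQ/Q)² = (−½·δx/x)² + (3·δc/c)² + (-1·δd/d)² + (½·δb/b)² + (½·δp/p)²
  x term: (-0.5×0.0910)² = 0.00207
  c term: (3×0.0102)² = 0.000931
  d term: (-1×0.0953)² = 0.00909
  b term: (0.5×0.0224)² = 0.000126
  p term: (0.5×0.0790)² = 0.00156
Total = 0.0138. Share from x = 0.00207/0.0138 = 0.150.

15.0%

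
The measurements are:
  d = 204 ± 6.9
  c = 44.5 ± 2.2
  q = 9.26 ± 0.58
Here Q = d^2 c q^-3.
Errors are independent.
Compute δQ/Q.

Relative error in a monomial: (δQ/Q)² = Σ (nᵢ · δxᵢ/xᵢ)².
  (2·δd/d)² = (2×0.0338)² = 0.00458;  (1·δc/c)² = (1×0.0494)² = 0.00244;  (-3·δq/q)² = (-3×0.0626)² = 0.0353
δQ/Q = √(0.0423) = 0.206

0.206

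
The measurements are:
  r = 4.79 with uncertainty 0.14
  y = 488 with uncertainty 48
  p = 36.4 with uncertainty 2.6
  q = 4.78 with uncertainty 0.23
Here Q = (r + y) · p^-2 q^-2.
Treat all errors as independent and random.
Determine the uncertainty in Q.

Let u = r + y = 493. δu = √(δr² + δy²) = √(0.0196 + 2300) = 48.0, so δu/u = 0.0974.
Q is then a monomial in u, p, q:
δQ/Q = √((δu/u)² + (-2·δp/p)² + (-2·δq/q)²) = √(0.00949 + 0.0204 + 0.00926) = 0.198
Q = 0.0163, so δQ = 0.198 × 0.0163 = 0.00322.

0.00322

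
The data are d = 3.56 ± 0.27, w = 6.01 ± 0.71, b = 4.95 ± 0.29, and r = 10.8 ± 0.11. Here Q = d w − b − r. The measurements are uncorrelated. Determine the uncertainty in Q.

Let p = d·w = 21.4. δp/p = √((1·δd/d)² + (1·δw/w)²) = √(0.00575 + 0.0140) = 0.140, so δp = 3.00.
Q = p − b − r: δQ = √(δp² + δb² + δr²) = √(9.02 + 0.0841 + 0.0121) = 3.02

3.02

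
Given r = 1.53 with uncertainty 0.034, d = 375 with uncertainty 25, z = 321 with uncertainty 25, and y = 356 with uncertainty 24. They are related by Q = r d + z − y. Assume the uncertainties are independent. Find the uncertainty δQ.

Let p = r·d = 574. δp/p = √((1·δr/r)² + (1·δd/d)²) = √(0.000494 + 0.00444) = 0.0703, so δp = 40.3.
Q = p + z − y: δQ = √(δp² + δz² + δy²) = √(1630 + 625 + 576) = 53.2

53.2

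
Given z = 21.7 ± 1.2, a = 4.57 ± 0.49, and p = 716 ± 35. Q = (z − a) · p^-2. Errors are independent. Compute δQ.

4.13e-06

Let u = z − a = 17.1. δu = √(δz² + δa²) = √(1.44 + 0.240) = 1.30, so δu/u = 0.0757.
Q is then a monomial in u, p:
δQ/Q = √((δu/u)² + (-2·δp/p)²) = √(0.00573 + 0.00956) = 0.124
Q = 3.34e-05, so δQ = 0.124 × 3.34e-05 = 4.13e-06.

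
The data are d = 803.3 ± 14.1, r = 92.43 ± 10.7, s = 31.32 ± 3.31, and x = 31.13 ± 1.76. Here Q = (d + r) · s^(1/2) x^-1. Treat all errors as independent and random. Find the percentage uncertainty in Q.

7.99%

Let u = d + r = 895.7. δu = √(δd² + δr²) = √(199 + 114) = 17.7, so δu/u = 0.0198.
Q is then a monomial in u, s, x:
δQ/Q = √((δu/u)² + (½·δs/s)² + (-1·δx/x)²) = √(0.000390 + 0.00279 + 0.00320) = 0.0799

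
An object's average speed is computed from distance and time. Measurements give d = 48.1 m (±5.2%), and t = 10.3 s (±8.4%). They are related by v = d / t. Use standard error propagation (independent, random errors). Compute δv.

0.461 m/s

Since v is a product/quotient, work with relative uncertainties:
  (1·δd/d)² = (1×0.0520)² = 0.00270;  (-1·δt/t)² = (-1×0.0840)² = 0.00706
δv/v = √(0.00976) = 0.0988
v = 4.67 m/s, so δv = 0.0988 × 4.67 = 0.461 m/s.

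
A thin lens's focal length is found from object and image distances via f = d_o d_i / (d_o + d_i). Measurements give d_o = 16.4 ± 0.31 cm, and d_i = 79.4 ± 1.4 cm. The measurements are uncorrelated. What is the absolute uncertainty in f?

∂f/∂d_o = (d_i/(d_o+d_i))² = 0.687;  ∂f/∂d_i = (d_o/(d_o+d_i))² = 0.0293
δf = √((∂f/∂d_o · δd_o)² + (∂f/∂d_i · δd_i)²) = √(0.0453 + 0.00168) = 0.217 cm

0.217 cm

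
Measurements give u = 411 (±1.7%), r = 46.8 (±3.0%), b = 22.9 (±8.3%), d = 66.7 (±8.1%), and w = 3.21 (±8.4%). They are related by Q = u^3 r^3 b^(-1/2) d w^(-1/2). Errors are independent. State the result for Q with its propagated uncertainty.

(5.54 ± 0.797) × 10^13

Relative error in a monomial: (δQ/Q)² = Σ (nᵢ · δxᵢ/xᵢ)².
  (3·δu/u)² = (3×0.0170)² = 0.00260;  (3·δr/r)² = (3×0.0300)² = 0.00810;  (−½·δb/b)² = (-0.5×0.0830)² = 0.00172;  (1·δd/d)² = (1×0.0810)² = 0.00656;  (−½·δw/w)² = (-0.5×0.0840)² = 0.00176
δQ/Q = √(0.0207) = 0.144
Q = 5.54e+13, so δQ = 0.144 × 5.54e+13 = 7.97e+12.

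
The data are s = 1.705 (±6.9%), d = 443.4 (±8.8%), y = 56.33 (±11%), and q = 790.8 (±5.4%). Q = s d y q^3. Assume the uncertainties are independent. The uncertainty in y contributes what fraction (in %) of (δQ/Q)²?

(δQ/Q)² = (1·δs/s)² + (1·δd/d)² + (1·δy/y)² + (3·δq/q)²
  s term: (1×0.0690)² = 0.00476
  d term: (1×0.0880)² = 0.00774
  y term: (1×0.110)² = 0.0121
  q term: (3×0.0540)² = 0.0262
Total = 0.0508. Share from y = 0.0121/0.0508 = 0.238.

23.8%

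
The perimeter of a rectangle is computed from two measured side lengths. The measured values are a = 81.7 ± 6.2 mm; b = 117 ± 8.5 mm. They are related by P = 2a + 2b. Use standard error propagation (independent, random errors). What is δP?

P is a linear combination, so absolute uncertainties add in quadrature:
  (2·δa)² = 154;  (2·δb)² = 289
δP = √(443) = 21.0 mm

21.0 mm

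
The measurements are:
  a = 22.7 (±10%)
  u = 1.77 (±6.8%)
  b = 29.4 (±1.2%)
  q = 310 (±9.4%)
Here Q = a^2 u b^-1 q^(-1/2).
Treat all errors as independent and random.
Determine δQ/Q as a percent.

For a monomial Q ∝ a^2, u, b^-1, q^(-1/2), fractional errors add in quadrature:
  (2·δa/a)² = (2×0.100)² = 0.0400;  (1·δu/u)² = (1×0.0680)² = 0.00462;  (-1·δb/b)² = (-1×0.0120)² = 0.000144;  (−½·δq/q)² = (-0.5×0.0940)² = 0.00221
δQ/Q = √(0.0470) = 0.217

21.7%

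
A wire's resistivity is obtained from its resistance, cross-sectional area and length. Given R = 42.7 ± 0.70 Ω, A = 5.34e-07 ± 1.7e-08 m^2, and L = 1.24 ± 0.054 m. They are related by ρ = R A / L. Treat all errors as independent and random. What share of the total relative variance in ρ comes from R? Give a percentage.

(δρ/ρ)² = (1·δR/R)² + (1·δA/A)² + (-1·δL/L)²
  R term: (1×0.0164)² = 0.000269
  A term: (1×0.0318)² = 0.00101
  L term: (-1×0.0435)² = 0.00190
Total = 0.00318. Share from R = 0.000269/0.00318 = 0.0845.

8.45%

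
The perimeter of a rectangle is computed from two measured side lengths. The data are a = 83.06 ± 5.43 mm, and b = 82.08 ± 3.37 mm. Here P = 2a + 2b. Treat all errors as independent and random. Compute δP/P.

0.0387

Sums and differences: (δP)² = Σ (cᵢ δxᵢ)².
  (2·δa)² = 118;  (2·δb)² = 45.4
δP = √(163) = 12.8 mm
P = 330.3 mm, so δP/P = 12.8/330.3 = 0.0387.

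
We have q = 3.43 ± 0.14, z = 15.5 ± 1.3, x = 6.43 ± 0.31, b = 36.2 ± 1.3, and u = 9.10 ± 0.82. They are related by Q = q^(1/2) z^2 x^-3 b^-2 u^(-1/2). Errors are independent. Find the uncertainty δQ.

0.000101

Products/powers → add relative errors in quadrature, weighted by exponent:
  (½·δq/q)² = (0.5×0.0408)² = 0.000416;  (2·δz/z)² = (2×0.0839)² = 0.0281;  (-3·δx/x)² = (-3×0.0482)² = 0.0209;  (-2·δb/b)² = (-2×0.0359)² = 0.00516;  (−½·δu/u)² = (-0.5×0.0901)² = 0.00203
δQ/Q = √(0.0567) = 0.238
Q = 0.000423, so δQ = 0.238 × 0.000423 = 0.000101.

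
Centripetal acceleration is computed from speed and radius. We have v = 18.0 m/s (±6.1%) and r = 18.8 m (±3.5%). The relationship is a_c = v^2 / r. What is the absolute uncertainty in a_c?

For a monomial a_c ∝ v^2, r^-1, fractional errors add in quadrature:
  (2·δv/v)² = (2×0.0610)² = 0.0149;  (-1·δr/r)² = (-1×0.0350)² = 0.00123
δa_c/a_c = √(0.0161) = 0.127
a_c = 17.2 m/s^2, so δa_c = 0.127 × 17.2 = 2.19 m/s^2.

2.19 m/s^2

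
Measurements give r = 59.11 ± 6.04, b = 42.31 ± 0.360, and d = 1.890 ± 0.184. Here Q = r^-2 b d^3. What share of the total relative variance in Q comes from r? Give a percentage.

(δQ/Q)² = (-2·δr/r)² + (1·δb/b)² + (3·δd/d)²
  r term: (-2×0.102)² = 0.0418
  b term: (1×0.00851)² = 7.24e-05
  d term: (3×0.0974)² = 0.0853
Total = 0.127. Share from r = 0.0418/0.127 = 0.328.

32.8%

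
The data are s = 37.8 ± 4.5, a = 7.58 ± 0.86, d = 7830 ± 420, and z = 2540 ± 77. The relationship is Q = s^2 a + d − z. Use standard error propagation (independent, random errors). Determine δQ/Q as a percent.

17.9%

Let p = s^2·a = 10800. δp/p = √((2·δs/s)² + (1·δa/a)²) = √(0.0567 + 0.0129) = 0.264, so δp = 2860.
Q = p + d − z: δQ = √(δp² + δd² + δz²) = √(8.16e+06 + 1.76e+05 + 5930) = 2890
Q = 16100, so δQ/Q = 2890/16100 = 0.179.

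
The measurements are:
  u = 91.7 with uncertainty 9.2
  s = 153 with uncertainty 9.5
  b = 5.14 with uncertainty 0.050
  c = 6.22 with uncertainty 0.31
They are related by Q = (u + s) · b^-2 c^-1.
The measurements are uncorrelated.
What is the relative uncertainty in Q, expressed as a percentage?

Let w = u + s = 245. δw = √(δu² + δs²) = √(84.6 + 90.2) = 13.2, so δw/w = 0.0540.
Q is then a monomial in w, b, c:
δQ/Q = √((δw/w)² + (-2·δb/b)² + (-1·δc/c)²) = √(0.00292 + 0.000379 + 0.00248) = 0.0760

7.60%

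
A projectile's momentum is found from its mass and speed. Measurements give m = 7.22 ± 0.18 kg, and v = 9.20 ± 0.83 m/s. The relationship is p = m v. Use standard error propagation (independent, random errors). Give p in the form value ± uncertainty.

66.4 ± 6.22 kg·m/s

Products/powers → add relative errors in quadrature, weighted by exponent:
  (1·δm/m)² = (1×0.0249)² = 0.000622;  (1·δv/v)² = (1×0.0902)² = 0.00814
δp/p = √(0.00876) = 0.0936
p = 66.4 kg·m/s, so δp = 0.0936 × 66.4 = 6.22 kg·m/s.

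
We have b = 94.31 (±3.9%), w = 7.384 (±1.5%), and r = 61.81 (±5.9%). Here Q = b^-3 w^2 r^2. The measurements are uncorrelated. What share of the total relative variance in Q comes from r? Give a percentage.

(δQ/Q)² = (-3·δb/b)² + (2·δw/w)² + (2·δr/r)²
  b term: (-3×0.0390)² = 0.0137
  w term: (2×0.0150)² = 0.000900
  r term: (2×0.0590)² = 0.0139
Total = 0.0285. Share from r = 0.0139/0.0285 = 0.488.

48.8%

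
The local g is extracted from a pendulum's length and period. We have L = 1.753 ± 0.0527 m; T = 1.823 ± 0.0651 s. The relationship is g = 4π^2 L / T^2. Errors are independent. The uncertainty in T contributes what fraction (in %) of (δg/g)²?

(δg/g)² = (1·δL/L)² + (-2·δT/T)²
  L term: (1×0.0301)² = 0.000904
  T term: (-2×0.0357)² = 0.00510
Total = 0.00600. Share from T = 0.00510/0.00600 = 0.849.

84.9%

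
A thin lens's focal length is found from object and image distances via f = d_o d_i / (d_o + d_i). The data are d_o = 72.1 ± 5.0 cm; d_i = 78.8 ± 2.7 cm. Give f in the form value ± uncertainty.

37.7 ± 1.50 cm

∂f/∂d_o = (d_i/(d_o+d_i))² = 0.273;  ∂f/∂d_i = (d_o/(d_o+d_i))² = 0.228
δf = √((∂f/∂d_o · δd_o)² + (∂f/∂d_i · δd_i)²) = √(1.86 + 0.380) = 1.50 cm
f = 37.7 cm.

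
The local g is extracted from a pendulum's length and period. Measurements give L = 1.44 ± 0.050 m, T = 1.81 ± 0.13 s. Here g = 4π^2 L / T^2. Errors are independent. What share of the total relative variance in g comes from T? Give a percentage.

94.5%

(δg/g)² = (1·δL/L)² + (-2·δT/T)²
  L term: (1×0.0347)² = 0.00121
  T term: (-2×0.0718)² = 0.0206
Total = 0.0218. Share from T = 0.0206/0.0218 = 0.945.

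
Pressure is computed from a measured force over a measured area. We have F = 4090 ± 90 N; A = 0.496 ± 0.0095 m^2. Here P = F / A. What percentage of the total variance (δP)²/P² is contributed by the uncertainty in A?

43.1%

(δP/P)² = (1·δF/F)² + (-1·δA/A)²
  F term: (1×0.0220)² = 0.000484
  A term: (-1×0.0192)² = 0.000367
Total = 0.000851. Share from A = 0.000367/0.000851 = 0.431.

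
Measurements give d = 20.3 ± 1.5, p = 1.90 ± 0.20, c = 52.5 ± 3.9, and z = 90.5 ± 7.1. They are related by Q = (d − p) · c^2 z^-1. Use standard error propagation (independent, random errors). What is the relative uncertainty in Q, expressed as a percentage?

Let u = d − p = 18.4. δu = √(δd² + δp²) = √(2.25 + 0.0400) = 1.51, so δu/u = 0.0822.
Q is then a monomial in u, c, z:
δQ/Q = √((δu/u)² + (2·δc/c)² + (-1·δz/z)²) = √(0.00676 + 0.0221 + 0.00615) = 0.187

18.7%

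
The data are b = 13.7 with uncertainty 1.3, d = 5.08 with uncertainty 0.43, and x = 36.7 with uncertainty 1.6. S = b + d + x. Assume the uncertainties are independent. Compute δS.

2.11

For a sum/difference, combine absolute errors in quadrature:
  (δb)² = 1.69;  (δd)² = 0.185;  (δx)² = 2.56
δS = √(4.43) = 2.11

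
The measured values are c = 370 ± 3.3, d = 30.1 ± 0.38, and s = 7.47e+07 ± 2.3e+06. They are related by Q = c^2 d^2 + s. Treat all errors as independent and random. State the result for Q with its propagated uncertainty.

(1.99 ± 0.0447) × 10^8

Let p = c^2·d^2 = 1.24e+08. δp/p = √((2·δc/c)² + (2·δd/d)²) = √(0.000318 + 0.000638) = 0.0309, so δp = 3.83e+06.
Q = p + s: δQ = √(δp² + δs²) = √(1.47e+13 + 5.29e+12) = 4.47e+06
Q = 1.99e+08.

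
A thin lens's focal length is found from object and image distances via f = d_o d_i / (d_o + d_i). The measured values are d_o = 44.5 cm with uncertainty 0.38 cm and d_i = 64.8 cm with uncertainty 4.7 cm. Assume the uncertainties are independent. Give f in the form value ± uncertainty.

26.4 ± 0.790 cm

∂f/∂d_o = (d_i/(d_o+d_i))² = 0.351;  ∂f/∂d_i = (d_o/(d_o+d_i))² = 0.166
δf = √((∂f/∂d_o · δd_o)² + (∂f/∂d_i · δd_i)²) = √(0.0178 + 0.607) = 0.790 cm
f = 26.4 cm.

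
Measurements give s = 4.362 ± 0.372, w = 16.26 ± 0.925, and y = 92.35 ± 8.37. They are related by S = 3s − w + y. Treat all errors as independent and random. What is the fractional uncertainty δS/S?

0.0953

S is a linear combination, so absolute uncertainties add in quadrature:
  (3·δs)² = 1.25;  (δw)² = 0.856;  (δy)² = 70.1
δS = √(72.2) = 8.49
S = 89.18, so δS/S = 8.49/89.18 = 0.0953.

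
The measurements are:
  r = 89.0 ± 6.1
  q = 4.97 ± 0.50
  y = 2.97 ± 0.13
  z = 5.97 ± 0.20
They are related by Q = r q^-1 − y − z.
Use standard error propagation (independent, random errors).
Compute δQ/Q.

0.245

Let p = r·q^-1 = 17.9. δp/p = √((1·δr/r)² + (-1·δq/q)²) = √(0.00470 + 0.0101) = 0.122, so δp = 2.18.
Q = p − y − z: δQ = √(δp² + δy² + δz²) = √(4.75 + 0.0169 + 0.0400) = 2.19
Q = 8.97, so δQ/Q = 2.19/8.97 = 0.245.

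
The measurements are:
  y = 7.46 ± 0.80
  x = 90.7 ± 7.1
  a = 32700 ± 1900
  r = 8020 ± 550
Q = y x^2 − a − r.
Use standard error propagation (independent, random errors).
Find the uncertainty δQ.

11800

Let p = y·x^2 = 61400. δp/p = √((1·δy/y)² + (2·δx/x)²) = √(0.0115 + 0.0245) = 0.190, so δp = 11600.
Q = p − a − r: δQ = √(δp² + δa² + δr²) = √(1.36e+08 + 3.61e+06 + 3.02e+05) = 11800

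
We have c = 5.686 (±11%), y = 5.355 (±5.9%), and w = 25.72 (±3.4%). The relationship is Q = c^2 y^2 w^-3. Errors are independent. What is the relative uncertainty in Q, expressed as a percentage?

Since Q is a product/quotient, work with relative uncertainties:
  (2·δc/c)² = (2×0.110)² = 0.0484;  (2·δy/y)² = (2×0.0590)² = 0.0139;  (-3·δw/w)² = (-3×0.0340)² = 0.0104
δQ/Q = √(0.0727) = 0.270

27.0%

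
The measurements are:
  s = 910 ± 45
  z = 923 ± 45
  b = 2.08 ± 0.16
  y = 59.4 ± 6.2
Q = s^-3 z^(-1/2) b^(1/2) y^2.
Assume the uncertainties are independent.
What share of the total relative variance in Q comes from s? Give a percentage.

32.5%

(δQ/Q)² = (-3·δs/s)² + (−½·δz/z)² + (½·δb/b)² + (2·δy/y)²
  s term: (-3×0.0495)² = 0.0220
  z term: (-0.5×0.0488)² = 0.000594
  b term: (0.5×0.0769)² = 0.00148
  y term: (2×0.104)² = 0.0436
Total = 0.0677. Share from s = 0.0220/0.0677 = 0.325.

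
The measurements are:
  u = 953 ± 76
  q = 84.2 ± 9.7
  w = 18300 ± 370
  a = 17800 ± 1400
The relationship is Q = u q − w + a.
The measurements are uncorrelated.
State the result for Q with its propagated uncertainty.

Let p = u·q = 80200. δp/p = √((1·δu/u)² + (1·δq/q)²) = √(0.00636 + 0.0133) = 0.140, so δp = 11200.
Q = p − w + a: δQ = √(δp² + δw² + δa²) = √(1.26e+08 + 1.37e+05 + 1.96e+06) = 11300
Q = 79700.

79700 ± 11300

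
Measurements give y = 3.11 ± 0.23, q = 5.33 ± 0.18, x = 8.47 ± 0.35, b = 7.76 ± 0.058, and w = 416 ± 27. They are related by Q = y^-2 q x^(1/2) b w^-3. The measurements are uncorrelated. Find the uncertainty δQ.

Each factor contributes (exponent × relative error)² to (δQ/Q)²:
  (-2·δy/y)² = (-2×0.0740)² = 0.0219;  (1·δq/q)² = (1×0.0338)² = 0.00114;  (½·δx/x)² = (0.5×0.0413)² = 0.000427;  (1·δb/b)² = (1×0.00747)² = 5.59e-05;  (-3·δw/w)² = (-3×0.0649)² = 0.0379
δQ/Q = √(0.0614) = 0.248
Q = 1.73e-07, so δQ = 0.248 × 1.73e-07 = 4.28e-08.

4.28e-08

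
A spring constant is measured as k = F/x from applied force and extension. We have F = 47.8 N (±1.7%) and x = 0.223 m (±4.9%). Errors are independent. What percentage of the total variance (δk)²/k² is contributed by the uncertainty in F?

(δk/k)² = (1·δF/F)² + (-1·δx/x)²
  F term: (1×0.0170)² = 0.000289
  x term: (-1×0.0490)² = 0.00240
Total = 0.00269. Share from F = 0.000289/0.00269 = 0.107.

10.7%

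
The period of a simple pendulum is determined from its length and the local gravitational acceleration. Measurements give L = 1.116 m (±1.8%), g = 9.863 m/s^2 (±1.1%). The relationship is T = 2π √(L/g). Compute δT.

0.0223 s

Relative error in a monomial: (δT/T)² = Σ (nᵢ · δxᵢ/xᵢ)².
  (½·δL/L)² = (0.5×0.0180)² = 8.1e-05;  (−½·δg/g)² = (-0.5×0.0110)² = 3.03e-05
δT/T = √(0.000111) = 0.0105
T = 2.114 s, so δT = 0.0105 × 2.114 = 0.0223 s.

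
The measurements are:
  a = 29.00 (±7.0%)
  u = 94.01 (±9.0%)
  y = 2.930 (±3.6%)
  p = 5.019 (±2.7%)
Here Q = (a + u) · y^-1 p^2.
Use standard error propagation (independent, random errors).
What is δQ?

102

Let w = a + u = 123.0. δw = √(δa² + δu²) = √(4.12 + 71.6) = 8.70, so δw/w = 0.0707.
Q is then a monomial in w, y, p:
δQ/Q = √((δw/w)² + (-1·δy/y)² + (2·δp/p)²) = √(0.00500 + 0.00130 + 0.00292) = 0.0960
Q = 1058, so δQ = 0.0960 × 1058 = 102.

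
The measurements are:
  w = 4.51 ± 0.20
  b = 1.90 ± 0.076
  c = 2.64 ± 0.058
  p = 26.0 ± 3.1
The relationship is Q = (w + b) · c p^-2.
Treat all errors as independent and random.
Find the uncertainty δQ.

Let u = w + b = 6.41. δu = √(δw² + δb²) = √(0.0400 + 0.00578) = 0.214, so δu/u = 0.0334.
Q is then a monomial in u, c, p:
δQ/Q = √((δu/u)² + (1·δc/c)² + (-2·δp/p)²) = √(0.00111 + 0.000483 + 0.0569) = 0.242
Q = 0.0250, so δQ = 0.242 × 0.0250 = 0.00605.

0.00605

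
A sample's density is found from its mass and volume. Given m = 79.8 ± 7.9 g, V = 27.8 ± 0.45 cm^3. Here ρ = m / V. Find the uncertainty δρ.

0.288 g/cm^3

Each factor contributes (exponent × relative error)² to (δρ/ρ)²:
  (1·δm/m)² = (1×0.0990)² = 0.00980;  (-1·δV/V)² = (-1×0.0162)² = 0.000262
δρ/ρ = √(0.0101) = 0.100
ρ = 2.87 g/cm^3, so δρ = 0.100 × 2.87 = 0.288 g/cm^3.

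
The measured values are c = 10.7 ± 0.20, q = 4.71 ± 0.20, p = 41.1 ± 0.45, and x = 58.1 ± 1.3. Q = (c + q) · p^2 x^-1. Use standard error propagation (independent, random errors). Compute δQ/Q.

Let u = c + q = 15.4. δu = √(δc² + δq²) = √(0.0400 + 0.0400) = 0.283, so δu/u = 0.0184.
Q is then a monomial in u, p, x:
δQ/Q = √((δu/u)² + (2·δp/p)² + (-1·δx/x)²) = √(0.000337 + 0.000480 + 0.000501) = 0.0363

0.0363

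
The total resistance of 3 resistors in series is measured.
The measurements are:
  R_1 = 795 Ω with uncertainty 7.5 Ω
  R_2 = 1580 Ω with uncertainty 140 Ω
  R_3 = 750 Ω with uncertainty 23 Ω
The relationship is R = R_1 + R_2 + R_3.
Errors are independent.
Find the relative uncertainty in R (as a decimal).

For a sum/difference, combine absolute errors in quadrature:
  (δR_1)² = 56.2;  (δR_2)² = 19600;  (δR_3)² = 529
δR = √(20200) = 142 Ω
R = 3120 Ω, so δR/R = 142/3120 = 0.0455.

0.0455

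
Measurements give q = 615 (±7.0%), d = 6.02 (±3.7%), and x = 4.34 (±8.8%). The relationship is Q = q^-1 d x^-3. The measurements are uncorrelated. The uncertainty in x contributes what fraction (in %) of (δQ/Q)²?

(δQ/Q)² = (-1·δq/q)² + (1·δd/d)² + (-3·δx/x)²
  q term: (-1×0.0700)² = 0.00490
  d term: (1×0.0370)² = 0.00137
  x term: (-3×0.0880)² = 0.0697
Total = 0.0760. Share from x = 0.0697/0.0760 = 0.917.

91.7%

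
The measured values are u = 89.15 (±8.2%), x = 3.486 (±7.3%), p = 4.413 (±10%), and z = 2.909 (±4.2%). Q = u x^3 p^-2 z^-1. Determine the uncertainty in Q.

Each factor contributes (exponent × relative error)² to (δQ/Q)²:
  (1·δu/u)² = (1×0.0820)² = 0.00672;  (3·δx/x)² = (3×0.0730)² = 0.0480;  (-2·δp/p)² = (-2×0.100)² = 0.0400;  (-1·δz/z)² = (-1×0.0420)² = 0.00176
δQ/Q = √(0.0964) = 0.311
Q = 66.66, so δQ = 0.311 × 66.66 = 20.7.

20.7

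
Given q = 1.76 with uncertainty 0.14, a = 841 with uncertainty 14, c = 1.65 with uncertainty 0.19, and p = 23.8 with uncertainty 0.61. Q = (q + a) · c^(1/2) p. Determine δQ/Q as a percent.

6.52%

Let u = q + a = 843. δu = √(δq² + δa²) = √(0.0196 + 196) = 14.0, so δu/u = 0.0166.
Q is then a monomial in u, c, p:
δQ/Q = √((δu/u)² + (½·δc/c)² + (1·δp/p)²) = √(0.000276 + 0.00331 + 0.000657) = 0.0652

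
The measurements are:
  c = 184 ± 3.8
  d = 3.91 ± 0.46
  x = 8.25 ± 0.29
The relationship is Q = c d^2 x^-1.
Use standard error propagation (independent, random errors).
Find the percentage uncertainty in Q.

23.9%

Products/powers → add relative errors in quadrature, weighted by exponent:
  (1·δc/c)² = (1×0.0207)² = 0.000427;  (2·δd/d)² = (2×0.118)² = 0.0554;  (-1·δx/x)² = (-1×0.0352)² = 0.00124
δQ/Q = √(0.0570) = 0.239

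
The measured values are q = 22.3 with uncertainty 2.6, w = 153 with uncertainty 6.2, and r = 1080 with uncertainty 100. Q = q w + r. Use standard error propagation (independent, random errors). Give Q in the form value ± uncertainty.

4490 ± 433

Let p = q·w = 3410. δp/p = √((1·δq/q)² + (1·δw/w)²) = √(0.0136 + 0.00164) = 0.123, so δp = 421.
Q = p + r: δQ = √(δp² + δr²) = √(1.77e+05 + 10000) = 433
Q = 4490.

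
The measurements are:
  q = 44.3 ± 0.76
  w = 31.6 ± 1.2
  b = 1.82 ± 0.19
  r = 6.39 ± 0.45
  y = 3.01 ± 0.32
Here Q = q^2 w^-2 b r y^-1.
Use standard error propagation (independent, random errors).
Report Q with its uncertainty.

Products/powers → add relative errors in quadrature, weighted by exponent:
  (2·δq/q)² = (2×0.0172)² = 0.00118;  (-2·δw/w)² = (-2×0.0380)² = 0.00577;  (1·δb/b)² = (1×0.104)² = 0.0109;  (1·δr/r)² = (1×0.0704)² = 0.00496;  (-1·δy/y)² = (-1×0.106)² = 0.0113
δQ/Q = √(0.0341) = 0.185
Q = 7.59, so δQ = 0.185 × 7.59 = 1.40.

7.59 ± 1.40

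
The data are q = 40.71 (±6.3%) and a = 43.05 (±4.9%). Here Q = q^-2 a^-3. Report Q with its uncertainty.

For a monomial Q ∝ q^-2, a^-3, fractional errors add in quadrature:
  (-2·δq/q)² = (-2×0.0630)² = 0.0159;  (-3·δa/a)² = (-3×0.0490)² = 0.0216
δQ/Q = √(0.0375) = 0.194
Q = 7.563e-09, so δQ = 0.194 × 7.563e-09 = 1.46e-09.

(7.563 ± 1.46) × 10^-9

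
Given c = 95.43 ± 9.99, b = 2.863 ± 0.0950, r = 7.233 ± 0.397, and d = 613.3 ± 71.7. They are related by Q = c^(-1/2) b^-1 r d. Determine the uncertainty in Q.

Products/powers → add relative errors in quadrature, weighted by exponent:
  (−½·δc/c)² = (-0.5×0.105)² = 0.00274;  (-1·δb/b)² = (-1×0.0332)² = 0.00110;  (1·δr/r)² = (1×0.0549)² = 0.00301;  (1·δd/d)² = (1×0.117)² = 0.0137
δQ/Q = √(0.0205) = 0.143
Q = 158.6, so δQ = 0.143 × 158.6 = 22.7.

22.7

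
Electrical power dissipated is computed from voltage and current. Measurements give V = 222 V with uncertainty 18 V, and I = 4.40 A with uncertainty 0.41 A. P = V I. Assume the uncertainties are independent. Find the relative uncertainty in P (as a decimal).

0.124

Since P is a product/quotient, work with relative uncertainties:
  (1·δV/V)² = (1×0.0811)² = 0.00657;  (1·δI/I)² = (1×0.0932)² = 0.00868
δP/P = √(0.0153) = 0.124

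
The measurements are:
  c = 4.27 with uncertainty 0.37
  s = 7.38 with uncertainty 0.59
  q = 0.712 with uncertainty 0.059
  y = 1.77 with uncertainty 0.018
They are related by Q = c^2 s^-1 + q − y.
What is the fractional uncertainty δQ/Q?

0.337

Let p = c^2·s^-1 = 2.47. δp/p = √((2·δc/c)² + (-1·δs/s)²) = √(0.0300 + 0.00639) = 0.191, so δp = 0.472.
Q = p + q − y: δQ = √(δp² + δq² + δy²) = √(0.222 + 0.00348 + 0.000324) = 0.476
Q = 1.41, so δQ/Q = 0.476/1.41 = 0.337.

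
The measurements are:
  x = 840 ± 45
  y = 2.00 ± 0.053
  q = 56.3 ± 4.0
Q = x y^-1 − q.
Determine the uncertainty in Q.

Let p = x·y^-1 = 420. δp/p = √((1·δx/x)² + (-1·δy/y)²) = √(0.00287 + 0.000702) = 0.0598, so δp = 25.1.
Q = p − q: δQ = √(δp² + δq²) = √(630 + 16.0) = 25.4

25.4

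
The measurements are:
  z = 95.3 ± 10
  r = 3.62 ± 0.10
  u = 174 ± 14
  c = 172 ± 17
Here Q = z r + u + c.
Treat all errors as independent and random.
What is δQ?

43.4

Let p = z·r = 345. δp/p = √((1·δz/z)² + (1·δr/r)²) = √(0.0110 + 0.000763) = 0.109, so δp = 37.4.
Q = p + u + c: δQ = √(δp² + δu² + δc²) = √(1400 + 196 + 289) = 43.4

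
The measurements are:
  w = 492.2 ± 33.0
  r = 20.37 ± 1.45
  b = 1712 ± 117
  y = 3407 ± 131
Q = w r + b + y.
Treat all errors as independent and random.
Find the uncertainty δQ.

Let p = w·r = 10030. δp/p = √((1·δw/w)² + (1·δr/r)²) = √(0.00450 + 0.00507) = 0.0978, so δp = 980.
Q = p + b + y: δQ = √(δp² + δb² + δy²) = √(9.61e+05 + 13700 + 17200) = 996

996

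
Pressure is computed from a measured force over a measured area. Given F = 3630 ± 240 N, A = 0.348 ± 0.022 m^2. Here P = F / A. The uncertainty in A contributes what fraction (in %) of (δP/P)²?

47.8%

(δP/P)² = (1·δF/F)² + (-1·δA/A)²
  F term: (1×0.0661)² = 0.00437
  A term: (-1×0.0632)² = 0.00400
Total = 0.00837. Share from A = 0.00400/0.00837 = 0.478.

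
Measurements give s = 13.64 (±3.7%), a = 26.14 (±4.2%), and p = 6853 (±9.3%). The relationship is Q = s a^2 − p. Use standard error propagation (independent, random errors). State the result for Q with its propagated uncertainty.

2467 ± 1070

Let w = s·a^2 = 9320. δw/w = √((1·δs/s)² + (2·δa/a)²) = √(0.00137 + 0.00706) = 0.0918, so δw = 855.
Q = w − p: δQ = √(δw² + δp²) = √(7.32e+05 + 4.06e+05) = 1070
Q = 2467.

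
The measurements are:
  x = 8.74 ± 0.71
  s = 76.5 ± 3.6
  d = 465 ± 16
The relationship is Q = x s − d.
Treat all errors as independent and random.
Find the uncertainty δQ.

64.8

Let p = x·s = 669. δp/p = √((1·δx/x)² + (1·δs/s)²) = √(0.00660 + 0.00221) = 0.0939, so δp = 62.8.
Q = p − d: δQ = √(δp² + δd²) = √(3940 + 256) = 64.8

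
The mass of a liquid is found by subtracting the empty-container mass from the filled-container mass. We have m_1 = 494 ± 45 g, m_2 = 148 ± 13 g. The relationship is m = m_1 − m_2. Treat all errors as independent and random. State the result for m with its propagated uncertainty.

346 ± 46.8 g

Each term contributes (cᵢ δxᵢ)² to (δm)²:
  (δm_1)² = 2020;  (δm_2)² = 169
δm = √(2190) = 46.8 g
m = 346 g.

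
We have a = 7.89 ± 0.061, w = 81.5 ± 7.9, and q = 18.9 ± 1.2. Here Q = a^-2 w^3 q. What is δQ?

49000

Relative error in a monomial: (δQ/Q)² = Σ (nᵢ · δxᵢ/xᵢ)².
  (-2·δa/a)² = (-2×0.00773)² = 0.000239;  (3·δw/w)² = (3×0.0969)² = 0.0846;  (1·δq/q)² = (1×0.0635)² = 0.00403
δQ/Q = √(0.0888) = 0.298
Q = 1.64e+05, so δQ = 0.298 × 1.64e+05 = 49000.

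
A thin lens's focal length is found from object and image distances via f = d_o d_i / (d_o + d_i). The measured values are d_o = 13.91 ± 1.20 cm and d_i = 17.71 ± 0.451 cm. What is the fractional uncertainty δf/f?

∂f/∂d_o = (d_i/(d_o+d_i))² = 0.314;  ∂f/∂d_i = (d_o/(d_o+d_i))² = 0.194
δf = √((∂f/∂d_o · δd_o)² + (∂f/∂d_i · δd_i)²) = √(0.142 + 0.00762) = 0.386 cm
f = 7.791 cm, so δf/f = 0.386/7.791 = 0.0496.

0.0496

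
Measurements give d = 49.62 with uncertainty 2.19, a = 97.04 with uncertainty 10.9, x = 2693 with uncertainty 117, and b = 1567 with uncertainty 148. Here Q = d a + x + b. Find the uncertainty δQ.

611

Let p = d·a = 4815. δp/p = √((1·δd/d)² + (1·δa/a)²) = √(0.00195 + 0.0126) = 0.121, so δp = 581.
Q = p + x + b: δQ = √(δp² + δx² + δb²) = √(3.38e+05 + 13700 + 21900) = 611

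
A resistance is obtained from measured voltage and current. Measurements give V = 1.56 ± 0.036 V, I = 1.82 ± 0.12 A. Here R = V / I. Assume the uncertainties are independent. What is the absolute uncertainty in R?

0.0599 Ω

Relative error in a monomial: (δR/R)² = Σ (nᵢ · δxᵢ/xᵢ)².
  (1·δV/V)² = (1×0.0231)² = 0.000533;  (-1·δI/I)² = (-1×0.0659)² = 0.00435
δR/R = √(0.00488) = 0.0699
R = 0.857 Ω, so δR = 0.0699 × 0.857 = 0.0599 Ω.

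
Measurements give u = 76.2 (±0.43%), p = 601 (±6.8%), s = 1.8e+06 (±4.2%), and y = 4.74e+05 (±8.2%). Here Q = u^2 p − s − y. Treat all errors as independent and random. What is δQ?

Let w = u^2·p = 3.49e+06. δw/w = √((2·δu/u)² + (1·δp/p)²) = √(7.4e-05 + 0.00462) = 0.0685, so δw = 2.39e+05.
Q = w − s − y: δQ = √(δw² + δs² + δy²) = √(5.72e+10 + 5.72e+09 + 1.51e+09) = 2.54e+05

2.54e+05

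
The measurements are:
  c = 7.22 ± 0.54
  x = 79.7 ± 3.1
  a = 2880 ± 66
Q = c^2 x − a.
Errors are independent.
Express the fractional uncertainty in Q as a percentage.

50.6%

Let p = c^2·x = 4150. δp/p = √((2·δc/c)² + (1·δx/x)²) = √(0.0224 + 0.00151) = 0.155, so δp = 642.
Q = p − a: δQ = √(δp² + δa²) = √(4.12e+05 + 4360) = 646
Q = 1270, so δQ/Q = 646/1270 = 0.506.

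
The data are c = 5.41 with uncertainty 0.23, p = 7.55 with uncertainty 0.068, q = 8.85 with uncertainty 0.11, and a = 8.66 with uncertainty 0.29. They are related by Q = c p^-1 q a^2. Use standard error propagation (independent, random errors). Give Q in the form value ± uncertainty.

For a monomial Q ∝ c, p^-1, q, a^2, fractional errors add in quadrature:
  (1·δc/c)² = (1×0.0425)² = 0.00181;  (-1·δp/p)² = (-1×0.00901)² = 8.11e-05;  (1·δq/q)² = (1×0.0124)² = 0.000154;  (2·δa/a)² = (2×0.0335)² = 0.00449
δQ/Q = √(0.00653) = 0.0808
Q = 476, so δQ = 0.0808 × 476 = 38.4.

476 ± 38.4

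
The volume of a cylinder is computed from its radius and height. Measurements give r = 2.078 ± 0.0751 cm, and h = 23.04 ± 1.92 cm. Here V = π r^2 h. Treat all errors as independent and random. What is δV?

34.5 cm^3

Relative error in a monomial: (δV/V)² = Σ (nᵢ · δxᵢ/xᵢ)².
  (2·δr/r)² = (2×0.0361)² = 0.00522;  (1·δh/h)² = (1×0.0833)² = 0.00694
δV/V = √(0.0122) = 0.110
V = 312.6 cm^3, so δV = 0.110 × 312.6 = 34.5 cm^3.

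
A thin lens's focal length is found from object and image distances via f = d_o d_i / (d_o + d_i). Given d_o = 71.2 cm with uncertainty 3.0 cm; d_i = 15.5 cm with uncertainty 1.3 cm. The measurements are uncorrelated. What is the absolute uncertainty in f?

∂f/∂d_o = (d_i/(d_o+d_i))² = 0.0320;  ∂f/∂d_i = (d_o/(d_o+d_i))² = 0.674
δf = √((∂f/∂d_o · δd_o)² + (∂f/∂d_i · δd_i)²) = √(0.00919 + 0.769) = 0.882 cm

0.882 cm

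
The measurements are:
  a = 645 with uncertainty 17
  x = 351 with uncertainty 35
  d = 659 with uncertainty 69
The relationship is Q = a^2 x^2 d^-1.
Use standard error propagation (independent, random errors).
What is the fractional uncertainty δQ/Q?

Since Q is a product/quotient, work with relative uncertainties:
  (2·δa/a)² = (2×0.0264)² = 0.00278;  (2·δx/x)² = (2×0.0997)² = 0.0398;  (-1·δd/d)² = (-1×0.105)² = 0.0110
δQ/Q = √(0.0535) = 0.231

0.231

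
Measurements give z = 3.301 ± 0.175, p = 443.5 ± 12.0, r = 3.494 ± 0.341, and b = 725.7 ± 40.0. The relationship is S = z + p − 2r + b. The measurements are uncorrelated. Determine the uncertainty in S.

S is a linear combination, so absolute uncertainties add in quadrature:
  (δz)² = 0.0306;  (δp)² = 144;  (2·δr)² = 0.465;  (δb)² = 1600
δS = √(1740) = 41.8

41.8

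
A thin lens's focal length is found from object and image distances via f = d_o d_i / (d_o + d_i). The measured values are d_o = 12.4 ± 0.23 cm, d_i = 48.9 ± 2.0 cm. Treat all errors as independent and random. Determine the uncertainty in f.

0.168 cm

∂f/∂d_o = (d_i/(d_o+d_i))² = 0.636;  ∂f/∂d_i = (d_o/(d_o+d_i))² = 0.0409
δf = √((∂f/∂d_o · δd_o)² + (∂f/∂d_i · δd_i)²) = √(0.0214 + 0.00670) = 0.168 cm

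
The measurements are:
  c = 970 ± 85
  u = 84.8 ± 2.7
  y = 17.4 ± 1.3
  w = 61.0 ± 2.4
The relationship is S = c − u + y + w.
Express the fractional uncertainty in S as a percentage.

8.83%

Absolute uncertainties add in quadrature for a linear combination:
  (δc)² = 7220;  (δu)² = 7.29;  (δy)² = 1.69;  (δw)² = 5.76
δS = √(7240) = 85.1
S = 964, so δS/S = 85.1/964 = 0.0883.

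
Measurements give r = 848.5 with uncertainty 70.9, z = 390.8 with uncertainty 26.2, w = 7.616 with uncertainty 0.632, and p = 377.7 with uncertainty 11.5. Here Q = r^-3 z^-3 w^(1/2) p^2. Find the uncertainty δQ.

Each factor contributes (exponent × relative error)² to (δQ/Q)²:
  (-3·δr/r)² = (-3×0.0836)² = 0.0628;  (-3·δz/z)² = (-3×0.0670)² = 0.0405;  (½·δw/w)² = (0.5×0.0830)² = 0.00172;  (2·δp/p)² = (2×0.0304)² = 0.00371
δQ/Q = √(0.109) = 0.330
Q = 1.08e-11, so δQ = 0.330 × 1.08e-11 = 3.56e-12.

3.56e-12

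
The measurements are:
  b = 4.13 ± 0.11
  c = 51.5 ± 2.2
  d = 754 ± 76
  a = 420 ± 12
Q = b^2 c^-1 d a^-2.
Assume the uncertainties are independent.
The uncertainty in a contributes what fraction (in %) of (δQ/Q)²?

(δQ/Q)² = (2·δb/b)² + (-1·δc/c)² + (1·δd/d)² + (-2·δa/a)²
  b term: (2×0.0266)² = 0.00284
  c term: (-1×0.0427)² = 0.00182
  d term: (1×0.101)² = 0.0102
  a term: (-2×0.0286)² = 0.00327
Total = 0.0181. Share from a = 0.00327/0.0181 = 0.181.

18.1%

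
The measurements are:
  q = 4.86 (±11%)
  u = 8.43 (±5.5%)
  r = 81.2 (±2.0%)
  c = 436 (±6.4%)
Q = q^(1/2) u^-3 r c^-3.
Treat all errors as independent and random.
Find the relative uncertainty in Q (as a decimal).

0.260

Each factor contributes (exponent × relative error)² to (δQ/Q)²:
  (½·δq/q)² = (0.5×0.110)² = 0.00303;  (-3·δu/u)² = (-3×0.0550)² = 0.0272;  (1·δr/r)² = (1×0.0200)² = 0.000400;  (-3·δc/c)² = (-3×0.0640)² = 0.0369
δQ/Q = √(0.0675) = 0.260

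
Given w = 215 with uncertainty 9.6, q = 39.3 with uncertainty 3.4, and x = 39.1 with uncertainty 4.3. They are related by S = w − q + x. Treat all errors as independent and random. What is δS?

11.1

Absolute uncertainties add in quadrature for a linear combination:
  (δw)² = 92.2;  (δq)² = 11.6;  (δx)² = 18.5
δS = √(122) = 11.1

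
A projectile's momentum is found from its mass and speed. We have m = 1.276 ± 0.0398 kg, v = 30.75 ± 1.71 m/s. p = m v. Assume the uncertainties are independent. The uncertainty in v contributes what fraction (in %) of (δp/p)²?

(δp/p)² = (1·δm/m)² + (1·δv/v)²
  m term: (1×0.0312)² = 0.000973
  v term: (1×0.0556)² = 0.00309
Total = 0.00407. Share from v = 0.00309/0.00407 = 0.761.

76.1%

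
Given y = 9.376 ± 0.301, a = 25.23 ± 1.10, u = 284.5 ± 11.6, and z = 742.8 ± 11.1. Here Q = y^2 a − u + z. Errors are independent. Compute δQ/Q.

0.0646

Let p = y^2·a = 2218. δp/p = √((2·δy/y)² + (1·δa/a)²) = √(0.00412 + 0.00190) = 0.0776, so δp = 172.
Q = p − u + z: δQ = √(δp² + δu² + δz²) = √(29600 + 135 + 123) = 173
Q = 2676, so δQ/Q = 173/2676 = 0.0646.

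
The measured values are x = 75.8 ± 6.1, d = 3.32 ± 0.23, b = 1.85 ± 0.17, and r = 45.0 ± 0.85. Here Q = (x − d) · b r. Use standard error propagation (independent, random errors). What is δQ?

761

Let u = x − d = 72.5. δu = √(δx² + δd²) = √(37.2 + 0.0529) = 6.10, so δu/u = 0.0842.
Q is then a monomial in u, b, r:
δQ/Q = √((δu/u)² + (1·δb/b)² + (1·δr/r)²) = √(0.00709 + 0.00844 + 0.000357) = 0.126
Q = 6030, so δQ = 0.126 × 6030 = 761.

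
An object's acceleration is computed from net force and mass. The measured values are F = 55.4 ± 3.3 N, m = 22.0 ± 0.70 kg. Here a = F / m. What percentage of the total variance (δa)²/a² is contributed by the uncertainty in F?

77.8%

(δa/a)² = (1·δF/F)² + (-1·δm/m)²
  F term: (1×0.0596)² = 0.00355
  m term: (-1×0.0318)² = 0.00101
Total = 0.00456. Share from F = 0.00355/0.00456 = 0.778.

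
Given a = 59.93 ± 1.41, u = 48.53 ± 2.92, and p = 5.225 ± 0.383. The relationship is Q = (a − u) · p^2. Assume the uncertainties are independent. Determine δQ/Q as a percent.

32.0%

Let w = a − u = 11.40. δw = √(δa² + δu²) = √(1.99 + 8.53) = 3.24, so δw/w = 0.284.
Q is then a monomial in w, p:
δQ/Q = √((δw/w)² + (2·δp/p)²) = √(0.0809 + 0.0215) = 0.320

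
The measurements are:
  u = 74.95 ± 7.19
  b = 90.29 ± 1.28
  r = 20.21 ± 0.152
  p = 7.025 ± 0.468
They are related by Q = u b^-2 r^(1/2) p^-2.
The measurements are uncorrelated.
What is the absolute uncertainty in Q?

0.000140

Since Q is a product/quotient, work with relative uncertainties:
  (1·δu/u)² = (1×0.0959)² = 0.00920;  (-2·δb/b)² = (-2×0.0142)² = 0.000804;  (½·δr/r)² = (0.5×0.00752)² = 1.41e-05;  (-2·δp/p)² = (-2×0.0666)² = 0.0178
δQ/Q = √(0.0278) = 0.167
Q = 0.0008375, so δQ = 0.167 × 0.0008375 = 0.000140.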